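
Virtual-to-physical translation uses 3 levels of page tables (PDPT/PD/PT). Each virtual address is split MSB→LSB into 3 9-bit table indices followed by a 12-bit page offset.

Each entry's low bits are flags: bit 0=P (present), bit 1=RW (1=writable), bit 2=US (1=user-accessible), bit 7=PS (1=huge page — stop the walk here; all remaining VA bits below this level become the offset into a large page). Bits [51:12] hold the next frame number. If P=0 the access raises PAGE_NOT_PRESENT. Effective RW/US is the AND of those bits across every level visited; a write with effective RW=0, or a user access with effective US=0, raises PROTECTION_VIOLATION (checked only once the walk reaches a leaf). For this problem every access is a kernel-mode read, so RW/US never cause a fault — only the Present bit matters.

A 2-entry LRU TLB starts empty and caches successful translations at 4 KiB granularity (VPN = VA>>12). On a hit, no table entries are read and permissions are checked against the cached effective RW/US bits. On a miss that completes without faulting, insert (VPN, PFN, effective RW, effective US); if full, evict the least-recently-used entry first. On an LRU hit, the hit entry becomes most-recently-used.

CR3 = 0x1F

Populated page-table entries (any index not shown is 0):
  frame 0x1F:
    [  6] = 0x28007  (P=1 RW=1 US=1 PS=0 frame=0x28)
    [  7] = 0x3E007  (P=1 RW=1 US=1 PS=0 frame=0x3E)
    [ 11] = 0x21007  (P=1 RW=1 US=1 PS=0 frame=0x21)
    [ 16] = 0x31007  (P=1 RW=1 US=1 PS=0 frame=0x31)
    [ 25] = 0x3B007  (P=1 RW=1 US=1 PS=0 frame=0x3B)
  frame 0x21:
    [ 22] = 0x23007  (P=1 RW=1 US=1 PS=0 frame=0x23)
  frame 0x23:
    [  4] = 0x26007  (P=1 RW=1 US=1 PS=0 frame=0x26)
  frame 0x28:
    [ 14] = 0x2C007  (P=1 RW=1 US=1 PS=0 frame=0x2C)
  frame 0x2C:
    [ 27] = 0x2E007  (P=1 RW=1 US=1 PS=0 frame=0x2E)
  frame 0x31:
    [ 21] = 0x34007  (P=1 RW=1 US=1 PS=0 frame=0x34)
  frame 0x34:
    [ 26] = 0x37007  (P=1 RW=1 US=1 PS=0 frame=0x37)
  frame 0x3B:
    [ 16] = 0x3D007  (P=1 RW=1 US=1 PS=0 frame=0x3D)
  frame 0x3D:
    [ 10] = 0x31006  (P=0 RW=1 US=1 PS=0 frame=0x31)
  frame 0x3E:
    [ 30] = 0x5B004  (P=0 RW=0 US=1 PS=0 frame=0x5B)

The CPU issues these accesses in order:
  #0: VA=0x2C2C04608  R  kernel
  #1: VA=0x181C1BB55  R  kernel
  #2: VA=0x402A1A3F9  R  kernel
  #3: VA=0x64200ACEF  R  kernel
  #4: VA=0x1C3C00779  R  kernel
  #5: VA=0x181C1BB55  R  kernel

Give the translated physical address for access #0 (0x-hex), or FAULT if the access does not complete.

Walk each access:
#0 VA=0x2C2C04608 (r,kernel):
  L0 @0x1F[11] → 0x21007  P=1,RW=1,US=1,PS=0
  L1 @0x21[22] → 0x23007  P=1,RW=1,US=1,PS=0
  L2 @0x23[4] → 0x26007  P=1,RW=1,US=1,PS=0
  ✓ 0x26608  — 3 lookups
#1 VA=0x181C1BB55 (r,kernel):
  L0 @0x1F[6] → 0x28007  P=1,RW=1,US=1,PS=0
  L1 @0x28[14] → 0x2C007  P=1,RW=1,US=1,PS=0
  L2 @0x2C[27] → 0x2E007  P=1,RW=1,US=1,PS=0
  ✓ 0x2EB55  — 3 lookups
#2 VA=0x402A1A3F9 (r,kernel):
  L0 @0x1F[16] → 0x31007  P=1,RW=1,US=1,PS=0
  L1 @0x31[21] → 0x34007  P=1,RW=1,US=1,PS=0
  L2 @0x34[26] → 0x37007  P=1,RW=1,US=1,PS=0
  ✓ 0x373F9  — 3 lookups
#3 VA=0x64200ACEF (r,kernel):
  L0 @0x1F[25] → 0x3B007  P=1,RW=1,US=1,PS=0
  L1 @0x3B[16] → 0x3D007  P=1,RW=1,US=1,PS=0
  L2 @0x3D[10] → 0x31006  P=0,RW=1,US=1,PS=0
  ✗ PAGE_NOT_PRESENT  [3 reads]
#4 VA=0x1C3C00779 (r,kernel):
  L0 @0x1F[7] → 0x3E007  P=1,RW=1,US=1,PS=0
  L1 @0x3E[30] → 0x5B004  P=0,RW=0,US=1,PS=0
  ✗ PAGE_NOT_PRESENT  [2 reads]
#5 VA=0x181C1BB55 (r,kernel):
  TLB hit vpn=0x181C1B → PA=0x2EB55

Access #0 PA: 0x26608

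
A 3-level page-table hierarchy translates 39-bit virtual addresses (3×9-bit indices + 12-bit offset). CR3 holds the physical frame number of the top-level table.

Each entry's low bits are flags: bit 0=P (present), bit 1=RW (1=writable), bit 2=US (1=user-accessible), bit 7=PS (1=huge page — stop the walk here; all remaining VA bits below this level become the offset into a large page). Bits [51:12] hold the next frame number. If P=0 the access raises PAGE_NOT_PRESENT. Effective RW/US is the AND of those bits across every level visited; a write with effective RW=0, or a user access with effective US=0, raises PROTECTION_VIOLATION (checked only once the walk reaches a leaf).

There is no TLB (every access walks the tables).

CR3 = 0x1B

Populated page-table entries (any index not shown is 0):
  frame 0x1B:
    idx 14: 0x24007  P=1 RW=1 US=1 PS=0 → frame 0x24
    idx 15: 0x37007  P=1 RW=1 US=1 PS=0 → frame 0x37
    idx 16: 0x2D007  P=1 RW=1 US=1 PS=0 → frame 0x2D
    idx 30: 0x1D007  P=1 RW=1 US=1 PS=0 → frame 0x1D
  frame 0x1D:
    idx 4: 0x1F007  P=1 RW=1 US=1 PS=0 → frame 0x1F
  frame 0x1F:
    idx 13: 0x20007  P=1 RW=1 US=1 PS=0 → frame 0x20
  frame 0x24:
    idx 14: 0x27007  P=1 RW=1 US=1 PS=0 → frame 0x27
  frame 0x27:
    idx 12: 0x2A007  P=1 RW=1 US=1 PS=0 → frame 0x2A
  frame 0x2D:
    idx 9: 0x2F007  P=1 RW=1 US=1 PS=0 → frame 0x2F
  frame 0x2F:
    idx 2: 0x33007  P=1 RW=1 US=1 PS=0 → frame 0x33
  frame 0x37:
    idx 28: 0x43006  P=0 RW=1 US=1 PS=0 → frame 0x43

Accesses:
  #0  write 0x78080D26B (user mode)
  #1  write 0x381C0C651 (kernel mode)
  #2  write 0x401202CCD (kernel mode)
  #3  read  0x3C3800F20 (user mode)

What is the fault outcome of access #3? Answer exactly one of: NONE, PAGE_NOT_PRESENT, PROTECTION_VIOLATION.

Walk each access:
#0 VA=0x78080D26B (w,user):
  lvl0: tbl 0x1B, slot 30 ⇒ 0x1D007 (P1/RW1/US1/PS0)
  lvl1: tbl 0x1D, slot 4 ⇒ 0x1F007 (P1/RW1/US1/PS0)
  lvl2: tbl 0x1F, slot 13 ⇒ 0x20007 (P1/RW1/US1/PS0)
  ✓ 0x2026B  — 3 lookups
#1 VA=0x381C0C651 (w,kernel):
  lvl0: tbl 0x1B, slot 14 ⇒ 0x24007 (P1/RW1/US1/PS0)
  lvl1: tbl 0x24, slot 14 ⇒ 0x27007 (P1/RW1/US1/PS0)
  lvl2: tbl 0x27, slot 12 ⇒ 0x2A007 (P1/RW1/US1/PS0)
  ✓ 0x2A651  — 3 lookups
#2 VA=0x401202CCD (w,kernel):
  lvl0: tbl 0x1B, slot 16 ⇒ 0x2D007 (P1/RW1/US1/PS0)
  lvl1: tbl 0x2D, slot 9 ⇒ 0x2F007 (P1/RW1/US1/PS0)
  lvl2: tbl 0x2F, slot 2 ⇒ 0x33007 (P1/RW1/US1/PS0)
  ✓ 0x33CCD  — 3 lookups
#3 VA=0x3C3800F20 (r,user):
  lvl0: tbl 0x1B, slot 15 ⇒ 0x37007 (P1/RW1/US1/PS0)
  lvl1: tbl 0x37, slot 28 ⇒ 0x43006 (P0/RW1/US1/PS0)
  → PAGE_NOT_PRESENT  (2 entries read)

Access #3 fault: PAGE_NOT_PRESENT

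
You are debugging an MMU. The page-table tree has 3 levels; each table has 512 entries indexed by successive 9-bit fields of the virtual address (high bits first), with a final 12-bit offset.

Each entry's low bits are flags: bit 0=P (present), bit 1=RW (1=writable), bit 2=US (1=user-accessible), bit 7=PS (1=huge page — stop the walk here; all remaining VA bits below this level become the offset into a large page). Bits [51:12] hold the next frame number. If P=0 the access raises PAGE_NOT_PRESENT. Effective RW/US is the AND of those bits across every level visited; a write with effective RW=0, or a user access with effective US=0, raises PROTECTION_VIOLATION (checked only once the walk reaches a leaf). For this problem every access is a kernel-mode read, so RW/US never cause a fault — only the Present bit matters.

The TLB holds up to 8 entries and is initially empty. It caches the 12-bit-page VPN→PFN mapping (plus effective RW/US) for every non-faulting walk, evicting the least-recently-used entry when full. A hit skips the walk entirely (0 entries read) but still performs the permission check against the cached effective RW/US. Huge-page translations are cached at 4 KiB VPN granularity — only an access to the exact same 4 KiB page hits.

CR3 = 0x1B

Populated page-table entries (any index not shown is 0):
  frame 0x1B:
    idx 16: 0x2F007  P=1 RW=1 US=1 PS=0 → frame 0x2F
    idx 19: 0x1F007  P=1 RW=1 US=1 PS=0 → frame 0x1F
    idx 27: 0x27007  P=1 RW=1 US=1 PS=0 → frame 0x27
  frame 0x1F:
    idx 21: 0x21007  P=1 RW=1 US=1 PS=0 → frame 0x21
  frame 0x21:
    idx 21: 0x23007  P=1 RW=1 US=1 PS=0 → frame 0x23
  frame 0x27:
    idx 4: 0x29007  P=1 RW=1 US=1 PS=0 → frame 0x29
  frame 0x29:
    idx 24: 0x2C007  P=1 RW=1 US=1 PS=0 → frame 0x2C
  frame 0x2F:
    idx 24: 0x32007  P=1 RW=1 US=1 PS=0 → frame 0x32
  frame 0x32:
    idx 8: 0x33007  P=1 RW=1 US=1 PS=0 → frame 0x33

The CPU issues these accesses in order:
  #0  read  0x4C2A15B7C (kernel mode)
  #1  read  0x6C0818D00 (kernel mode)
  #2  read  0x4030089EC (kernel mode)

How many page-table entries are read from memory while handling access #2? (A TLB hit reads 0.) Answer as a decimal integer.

Trace:
#0 VA=0x4C2A15B7C (r,kernel):
  lvl0: tbl 0x1B, slot 19 ⇒ 0x1F007 (P1/RW1/US1/PS0)
  lvl1: tbl 0x1F, slot 21 ⇒ 0x21007 (P1/RW1/US1/PS0)
  lvl2: tbl 0x21, slot 21 ⇒ 0x23007 (P1/RW1/US1/PS0)
  → PA=0x23B7C  (3 entries read)
#1 VA=0x6C0818D00 (r,kernel):
  lvl0: tbl 0x1B, slot 27 ⇒ 0x27007 (P1/RW1/US1/PS0)
  lvl1: tbl 0x27, slot 4 ⇒ 0x29007 (P1/RW1/US1/PS0)
  lvl2: tbl 0x29, slot 24 ⇒ 0x2C007 (P1/RW1/US1/PS0)
  → PA=0x2CD00  (3 entries read)
#2 VA=0x4030089EC (r,kernel):
  lvl0: tbl 0x1B, slot 16 ⇒ 0x2F007 (P1/RW1/US1/PS0)
  lvl1: tbl 0x2F, slot 24 ⇒ 0x32007 (P1/RW1/US1/PS0)
  lvl2: tbl 0x32, slot 8 ⇒ 0x33007 (P1/RW1/US1/PS0)
  → PA=0x339EC  (3 entries read)

Entries read for #2: 3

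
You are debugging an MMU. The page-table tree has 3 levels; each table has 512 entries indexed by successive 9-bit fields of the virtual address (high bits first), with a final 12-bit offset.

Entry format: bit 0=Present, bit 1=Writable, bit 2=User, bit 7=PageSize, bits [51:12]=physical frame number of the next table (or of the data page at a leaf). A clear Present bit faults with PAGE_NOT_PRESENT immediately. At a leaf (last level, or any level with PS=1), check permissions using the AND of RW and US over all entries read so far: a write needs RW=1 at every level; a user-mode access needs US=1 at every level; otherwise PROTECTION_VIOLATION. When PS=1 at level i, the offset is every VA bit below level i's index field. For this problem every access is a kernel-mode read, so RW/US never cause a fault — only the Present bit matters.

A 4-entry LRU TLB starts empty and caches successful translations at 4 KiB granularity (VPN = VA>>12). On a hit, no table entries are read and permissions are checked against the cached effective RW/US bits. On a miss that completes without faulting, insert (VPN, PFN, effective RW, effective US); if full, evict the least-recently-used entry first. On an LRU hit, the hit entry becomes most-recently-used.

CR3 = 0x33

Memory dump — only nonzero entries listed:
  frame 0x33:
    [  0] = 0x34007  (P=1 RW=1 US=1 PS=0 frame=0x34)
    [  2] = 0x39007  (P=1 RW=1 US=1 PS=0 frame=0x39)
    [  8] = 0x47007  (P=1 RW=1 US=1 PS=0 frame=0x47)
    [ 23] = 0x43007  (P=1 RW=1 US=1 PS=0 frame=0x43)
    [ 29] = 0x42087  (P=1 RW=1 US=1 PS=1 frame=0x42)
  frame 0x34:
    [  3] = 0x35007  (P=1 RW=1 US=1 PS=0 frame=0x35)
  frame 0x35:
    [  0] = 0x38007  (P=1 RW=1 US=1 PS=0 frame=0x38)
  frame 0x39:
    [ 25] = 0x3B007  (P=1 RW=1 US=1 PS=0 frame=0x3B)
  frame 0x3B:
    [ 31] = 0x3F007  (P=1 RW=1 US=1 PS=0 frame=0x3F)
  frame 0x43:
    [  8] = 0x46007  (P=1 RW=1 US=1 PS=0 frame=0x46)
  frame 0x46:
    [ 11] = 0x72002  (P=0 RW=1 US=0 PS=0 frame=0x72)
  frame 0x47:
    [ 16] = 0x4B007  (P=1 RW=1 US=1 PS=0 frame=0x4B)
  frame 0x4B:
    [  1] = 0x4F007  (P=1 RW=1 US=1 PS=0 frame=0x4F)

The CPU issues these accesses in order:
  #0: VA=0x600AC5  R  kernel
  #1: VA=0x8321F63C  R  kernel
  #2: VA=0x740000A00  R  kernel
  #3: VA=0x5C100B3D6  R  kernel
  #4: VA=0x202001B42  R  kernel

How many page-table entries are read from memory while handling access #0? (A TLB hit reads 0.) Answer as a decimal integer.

Per-access translation:
#0 VA=0x600AC5 (r,kernel):
  L0: frame=0x33 idx=0 entry=0x34007 [P=1 RW=1 US=1 PS=0]
  L1: frame=0x34 idx=3 entry=0x35007 [P=1 RW=1 US=1 PS=0]
  L2: frame=0x35 idx=0 entry=0x38007 [P=1 RW=1 US=1 PS=0]
  ✓ 0x38AC5  — 3 lookups
#1 VA=0x8321F63C (r,kernel):
  L0: frame=0x33 idx=2 entry=0x39007 [P=1 RW=1 US=1 PS=0]
  L1: frame=0x39 idx=25 entry=0x3B007 [P=1 RW=1 US=1 PS=0]
  L2: frame=0x3B idx=31 entry=0x3F007 [P=1 RW=1 US=1 PS=0]
  ✓ 0x3F63C  — 3 lookups
#2 VA=0x740000A00 (r,kernel):
  L0: frame=0x33 idx=29 entry=0x42087 [P=1 RW=1 US=1 PS=1]
  ✓ 0x42A00 (huge @L0)  — 1 lookups
#3 VA=0x5C100B3D6 (r,kernel):
  L0: frame=0x33 idx=23 entry=0x43007 [P=1 RW=1 US=1 PS=0]
  L1: frame=0x43 idx=8 entry=0x46007 [P=1 RW=1 US=1 PS=0]
  L2: frame=0x46 idx=11 entry=0x72002 [P=0 RW=1 US=0 PS=0]
  ⇒ fault: PAGE_NOT_PRESENT  — 3 lookups
#4 VA=0x202001B42 (r,kernel):
  L0: frame=0x33 idx=8 entry=0x47007 [P=1 RW=1 US=1 PS=0]
  L1: frame=0x47 idx=16 entry=0x4B007 [P=1 RW=1 US=1 PS=0]
  L2: frame=0x4B idx=1 entry=0x4F007 [P=1 RW=1 US=1 PS=0]
  ✓ 0x4FB42  — 3 lookups

Entries read for #0: 3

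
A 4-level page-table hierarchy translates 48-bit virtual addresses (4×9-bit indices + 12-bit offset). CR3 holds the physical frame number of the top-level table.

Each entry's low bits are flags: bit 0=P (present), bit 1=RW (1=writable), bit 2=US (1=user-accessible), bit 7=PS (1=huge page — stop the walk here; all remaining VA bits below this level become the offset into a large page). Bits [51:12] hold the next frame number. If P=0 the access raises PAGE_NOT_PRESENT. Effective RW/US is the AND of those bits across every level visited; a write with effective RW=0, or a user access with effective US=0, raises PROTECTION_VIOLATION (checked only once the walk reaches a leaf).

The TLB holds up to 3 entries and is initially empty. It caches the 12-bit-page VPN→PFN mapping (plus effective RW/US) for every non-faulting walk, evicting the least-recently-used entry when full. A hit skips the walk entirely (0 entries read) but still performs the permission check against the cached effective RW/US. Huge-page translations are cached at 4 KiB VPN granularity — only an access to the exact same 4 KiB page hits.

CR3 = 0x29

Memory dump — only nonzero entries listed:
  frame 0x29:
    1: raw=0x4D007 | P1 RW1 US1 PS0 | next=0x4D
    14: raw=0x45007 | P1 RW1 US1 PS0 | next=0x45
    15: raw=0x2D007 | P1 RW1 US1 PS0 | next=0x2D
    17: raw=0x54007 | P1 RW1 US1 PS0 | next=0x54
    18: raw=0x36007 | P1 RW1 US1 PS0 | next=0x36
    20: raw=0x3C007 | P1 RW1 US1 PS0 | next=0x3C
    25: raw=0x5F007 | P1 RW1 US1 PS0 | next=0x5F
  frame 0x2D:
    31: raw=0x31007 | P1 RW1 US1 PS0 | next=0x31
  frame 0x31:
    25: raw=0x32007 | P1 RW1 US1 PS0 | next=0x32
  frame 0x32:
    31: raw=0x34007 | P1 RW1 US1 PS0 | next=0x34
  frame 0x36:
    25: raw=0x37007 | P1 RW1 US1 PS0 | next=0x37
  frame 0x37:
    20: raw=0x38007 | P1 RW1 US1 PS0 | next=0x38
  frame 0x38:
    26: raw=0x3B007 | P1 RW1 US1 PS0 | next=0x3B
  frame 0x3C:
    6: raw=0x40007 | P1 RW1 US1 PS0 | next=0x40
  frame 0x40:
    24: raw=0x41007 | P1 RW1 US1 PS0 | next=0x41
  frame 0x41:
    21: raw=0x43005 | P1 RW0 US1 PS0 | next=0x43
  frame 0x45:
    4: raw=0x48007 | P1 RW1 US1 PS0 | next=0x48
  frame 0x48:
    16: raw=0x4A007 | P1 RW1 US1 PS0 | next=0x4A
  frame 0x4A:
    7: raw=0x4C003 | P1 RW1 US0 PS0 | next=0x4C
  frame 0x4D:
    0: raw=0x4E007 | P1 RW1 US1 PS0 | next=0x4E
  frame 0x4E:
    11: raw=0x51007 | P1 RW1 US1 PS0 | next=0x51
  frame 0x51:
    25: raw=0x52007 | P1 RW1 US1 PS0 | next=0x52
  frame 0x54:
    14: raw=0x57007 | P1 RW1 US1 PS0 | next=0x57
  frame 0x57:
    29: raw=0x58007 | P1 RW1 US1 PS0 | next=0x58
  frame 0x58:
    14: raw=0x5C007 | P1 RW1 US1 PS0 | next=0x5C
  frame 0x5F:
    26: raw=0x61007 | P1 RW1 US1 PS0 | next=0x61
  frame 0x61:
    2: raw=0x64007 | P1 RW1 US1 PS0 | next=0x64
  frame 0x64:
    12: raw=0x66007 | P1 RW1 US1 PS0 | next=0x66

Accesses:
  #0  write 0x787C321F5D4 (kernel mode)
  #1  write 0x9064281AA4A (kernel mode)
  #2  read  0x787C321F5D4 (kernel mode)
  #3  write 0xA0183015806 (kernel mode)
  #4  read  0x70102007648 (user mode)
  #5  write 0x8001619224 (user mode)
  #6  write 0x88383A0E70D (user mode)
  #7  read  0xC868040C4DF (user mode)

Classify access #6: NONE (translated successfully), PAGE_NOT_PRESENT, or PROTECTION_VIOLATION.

Walk each access:
#0 VA=0x787C321F5D4 (w,kernel):
  L0: frame=0x29 idx=15 entry=0x2D007 [P=1 RW=1 US=1 PS=0]
  L1: frame=0x2D idx=31 entry=0x31007 [P=1 RW=1 US=1 PS=0]
  L2: frame=0x31 idx=25 entry=0x32007 [P=1 RW=1 US=1 PS=0]
  L3: frame=0x32 idx=31 entry=0x34007 [P=1 RW=1 US=1 PS=0]
  ✓ 0x345D4  — 4 lookups
#1 VA=0x9064281AA4A (w,kernel):
  L0: frame=0x29 idx=18 entry=0x36007 [P=1 RW=1 US=1 PS=0]
  L1: frame=0x36 idx=25 entry=0x37007 [P=1 RW=1 US=1 PS=0]
  L2: frame=0x37 idx=20 entry=0x38007 [P=1 RW=1 US=1 PS=0]
  L3: frame=0x38 idx=26 entry=0x3B007 [P=1 RW=1 US=1 PS=0]
  ✓ 0x3BA4A  — 4 lookups
#2 VA=0x787C321F5D4 (r,kernel):
  TLB hit vpn=0x787C321F → PA=0x345D4
#3 VA=0xA0183015806 (w,kernel):
  L0: frame=0x29 idx=20 entry=0x3C007 [P=1 RW=1 US=1 PS=0]
  L1: frame=0x3C idx=6 entry=0x40007 [P=1 RW=1 US=1 PS=0]
  L2: frame=0x40 idx=24 entry=0x41007 [P=1 RW=1 US=1 PS=0]
  L3: frame=0x41 idx=21 entry=0x43005 [P=1 RW=0 US=1 PS=0]
  → PROTECTION_VIOLATION  (4 entries read)
#4 VA=0x70102007648 (r,user):
  L0: frame=0x29 idx=14 entry=0x45007 [P=1 RW=1 US=1 PS=0]
  L1: frame=0x45 idx=4 entry=0x48007 [P=1 RW=1 US=1 PS=0]
  L2: frame=0x48 idx=16 entry=0x4A007 [P=1 RW=1 US=1 PS=0]
  L3: frame=0x4A idx=7 entry=0x4C003 [P=1 RW=1 US=0 PS=0]
  → PROTECTION_VIOLATION  (4 entries read)
#5 VA=0x8001619224 (w,user):
  L0: frame=0x29 idx=1 entry=0x4D007 [P=1 RW=1 US=1 PS=0]
  L1: frame=0x4D idx=0 entry=0x4E007 [P=1 RW=1 US=1 PS=0]
  L2: frame=0x4E idx=11 entry=0x51007 [P=1 RW=1 US=1 PS=0]
  L3: frame=0x51 idx=25 entry=0x52007 [P=1 RW=1 US=1 PS=0]
  ✓ 0x52224  — 4 lookups
#6 VA=0x88383A0E70D (w,user):
  L0: frame=0x29 idx=17 entry=0x54007 [P=1 RW=1 US=1 PS=0]
  L1: frame=0x54 idx=14 entry=0x57007 [P=1 RW=1 US=1 PS=0]
  L2: frame=0x57 idx=29 entry=0x58007 [P=1 RW=1 US=1 PS=0]
  L3: frame=0x58 idx=14 entry=0x5C007 [P=1 RW=1 US=1 PS=0]
  ✓ 0x5C70D  — 4 lookups
#7 VA=0xC868040C4DF (r,user):
  L0: frame=0x29 idx=25 entry=0x5F007 [P=1 RW=1 US=1 PS=0]
  L1: frame=0x5F idx=26 entry=0x61007 [P=1 RW=1 US=1 PS=0]
  L2: frame=0x61 idx=2 entry=0x64007 [P=1 RW=1 US=1 PS=0]
  L3: frame=0x64 idx=12 entry=0x66007 [P=1 RW=1 US=1 PS=0]
  ✓ 0x664DF  — 4 lookups

Access #6 fault: NONE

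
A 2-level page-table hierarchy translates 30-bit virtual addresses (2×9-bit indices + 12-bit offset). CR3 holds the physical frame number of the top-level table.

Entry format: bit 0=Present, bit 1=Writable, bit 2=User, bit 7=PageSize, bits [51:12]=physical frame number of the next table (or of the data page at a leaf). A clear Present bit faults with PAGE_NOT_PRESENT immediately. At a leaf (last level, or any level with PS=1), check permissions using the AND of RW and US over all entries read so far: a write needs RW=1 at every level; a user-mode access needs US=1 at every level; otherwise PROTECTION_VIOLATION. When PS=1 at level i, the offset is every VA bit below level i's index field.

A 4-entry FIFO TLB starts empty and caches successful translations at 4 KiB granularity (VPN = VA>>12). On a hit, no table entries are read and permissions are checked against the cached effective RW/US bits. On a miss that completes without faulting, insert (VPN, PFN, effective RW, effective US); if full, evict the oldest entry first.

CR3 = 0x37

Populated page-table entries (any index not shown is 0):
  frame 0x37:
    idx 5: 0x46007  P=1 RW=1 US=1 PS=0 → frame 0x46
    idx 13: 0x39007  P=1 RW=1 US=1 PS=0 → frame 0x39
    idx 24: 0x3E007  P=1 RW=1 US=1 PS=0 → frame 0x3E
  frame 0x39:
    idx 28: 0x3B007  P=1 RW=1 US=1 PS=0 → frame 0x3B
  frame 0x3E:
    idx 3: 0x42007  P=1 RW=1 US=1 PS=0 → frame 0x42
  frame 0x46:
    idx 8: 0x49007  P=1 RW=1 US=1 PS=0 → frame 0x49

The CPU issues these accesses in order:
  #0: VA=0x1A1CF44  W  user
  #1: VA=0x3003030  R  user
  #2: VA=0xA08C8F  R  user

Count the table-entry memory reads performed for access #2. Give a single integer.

Trace:
#0 VA=0x1A1CF44 (w,user):
  lvl0: tbl 0x37, slot 13 ⇒ 0x39007 (P1/RW1/US1/PS0)
  lvl1: tbl 0x39, slot 28 ⇒ 0x3B007 (P1/RW1/US1/PS0)
  → PA=0x3BF44  (2 entries read)
#1 VA=0x3003030 (r,user):
  lvl0: tbl 0x37, slot 24 ⇒ 0x3E007 (P1/RW1/US1/PS0)
  lvl1: tbl 0x3E, slot 3 ⇒ 0x42007 (P1/RW1/US1/PS0)
  → PA=0x42030  (2 entries read)
#2 VA=0xA08C8F (r,user):
  lvl0: tbl 0x37, slot 5 ⇒ 0x46007 (P1/RW1/US1/PS0)
  lvl1: tbl 0x46, slot 8 ⇒ 0x49007 (P1/RW1/US1/PS0)
  → PA=0x49C8F  (2 entries read)

Entries read for #2: 2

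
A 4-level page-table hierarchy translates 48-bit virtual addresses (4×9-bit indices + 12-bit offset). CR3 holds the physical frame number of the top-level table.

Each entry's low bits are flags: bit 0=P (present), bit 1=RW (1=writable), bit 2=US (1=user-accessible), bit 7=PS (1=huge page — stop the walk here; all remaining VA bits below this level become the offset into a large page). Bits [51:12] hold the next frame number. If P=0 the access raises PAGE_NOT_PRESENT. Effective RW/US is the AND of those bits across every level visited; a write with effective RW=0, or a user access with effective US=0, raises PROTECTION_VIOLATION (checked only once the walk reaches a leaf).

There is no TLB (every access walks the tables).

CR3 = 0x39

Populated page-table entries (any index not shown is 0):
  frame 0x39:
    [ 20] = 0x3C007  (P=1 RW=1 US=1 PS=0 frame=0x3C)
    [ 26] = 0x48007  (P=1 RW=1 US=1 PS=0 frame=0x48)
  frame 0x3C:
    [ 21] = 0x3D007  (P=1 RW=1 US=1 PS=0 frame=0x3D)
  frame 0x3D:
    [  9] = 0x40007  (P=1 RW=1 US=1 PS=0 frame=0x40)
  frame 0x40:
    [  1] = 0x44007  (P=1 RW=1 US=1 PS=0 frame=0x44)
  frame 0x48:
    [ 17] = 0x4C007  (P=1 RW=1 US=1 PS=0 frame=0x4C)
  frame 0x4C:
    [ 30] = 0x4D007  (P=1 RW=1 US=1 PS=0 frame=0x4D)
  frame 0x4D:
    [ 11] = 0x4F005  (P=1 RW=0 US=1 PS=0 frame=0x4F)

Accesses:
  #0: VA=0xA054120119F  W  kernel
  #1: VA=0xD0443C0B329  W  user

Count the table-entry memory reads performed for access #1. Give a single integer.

Trace:
#0 VA=0xA054120119F (w,kernel):
  [0] read 0x39 idx=20: raw=0x3C007 flags P=1 W=1 U=1 S=0
  [1] read 0x3C idx=21: raw=0x3D007 flags P=1 W=1 U=1 S=0
  [2] read 0x3D idx=9: raw=0x40007 flags P=1 W=1 U=1 S=0
  [3] read 0x40 idx=1: raw=0x44007 flags P=1 W=1 U=1 S=0
  → PA=0x4419F  (4 entries read)
#1 VA=0xD0443C0B329 (w,user):
  [0] read 0x39 idx=26: raw=0x48007 flags P=1 W=1 U=1 S=0
  [1] read 0x48 idx=17: raw=0x4C007 flags P=1 W=1 U=1 S=0
  [2] read 0x4C idx=30: raw=0x4D007 flags P=1 W=1 U=1 S=0
  [3] read 0x4D idx=11: raw=0x4F005 flags P=1 W=0 U=1 S=0
  ✗ PROTECTION_VIOLATION  [4 reads]

Entries read for #1: 4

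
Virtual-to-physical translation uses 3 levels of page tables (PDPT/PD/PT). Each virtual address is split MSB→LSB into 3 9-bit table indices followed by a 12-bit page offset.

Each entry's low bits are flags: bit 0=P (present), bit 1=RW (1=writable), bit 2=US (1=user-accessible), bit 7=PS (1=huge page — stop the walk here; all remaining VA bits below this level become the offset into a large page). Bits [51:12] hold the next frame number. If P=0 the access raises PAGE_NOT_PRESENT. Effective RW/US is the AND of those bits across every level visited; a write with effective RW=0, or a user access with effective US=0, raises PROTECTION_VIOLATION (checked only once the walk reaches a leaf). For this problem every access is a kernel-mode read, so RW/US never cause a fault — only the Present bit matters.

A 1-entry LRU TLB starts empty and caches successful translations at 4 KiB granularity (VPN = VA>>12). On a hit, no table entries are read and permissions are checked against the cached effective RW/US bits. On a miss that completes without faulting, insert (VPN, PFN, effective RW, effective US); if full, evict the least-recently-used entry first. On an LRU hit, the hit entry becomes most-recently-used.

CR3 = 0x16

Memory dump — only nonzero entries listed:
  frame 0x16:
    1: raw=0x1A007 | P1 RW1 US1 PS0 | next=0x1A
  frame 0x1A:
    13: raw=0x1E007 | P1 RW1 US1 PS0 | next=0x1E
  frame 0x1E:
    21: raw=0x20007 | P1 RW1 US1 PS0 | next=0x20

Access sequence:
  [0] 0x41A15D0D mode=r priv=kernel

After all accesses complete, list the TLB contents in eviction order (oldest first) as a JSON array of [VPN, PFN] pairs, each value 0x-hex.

Per-access translation:
#0 VA=0x41A15D0D (r,kernel):
  lvl0: tbl 0x16, slot 1 ⇒ 0x1A007 (P1/RW1/US1/PS0)
  lvl1: tbl 0x1A, slot 13 ⇒ 0x1E007 (P1/RW1/US1/PS0)
  lvl2: tbl 0x1E, slot 21 ⇒ 0x20007 (P1/RW1/US1/PS0)
  ✓ 0x20D0D  — 3 lookups

TLB: [["0x41A15", "0x20"]]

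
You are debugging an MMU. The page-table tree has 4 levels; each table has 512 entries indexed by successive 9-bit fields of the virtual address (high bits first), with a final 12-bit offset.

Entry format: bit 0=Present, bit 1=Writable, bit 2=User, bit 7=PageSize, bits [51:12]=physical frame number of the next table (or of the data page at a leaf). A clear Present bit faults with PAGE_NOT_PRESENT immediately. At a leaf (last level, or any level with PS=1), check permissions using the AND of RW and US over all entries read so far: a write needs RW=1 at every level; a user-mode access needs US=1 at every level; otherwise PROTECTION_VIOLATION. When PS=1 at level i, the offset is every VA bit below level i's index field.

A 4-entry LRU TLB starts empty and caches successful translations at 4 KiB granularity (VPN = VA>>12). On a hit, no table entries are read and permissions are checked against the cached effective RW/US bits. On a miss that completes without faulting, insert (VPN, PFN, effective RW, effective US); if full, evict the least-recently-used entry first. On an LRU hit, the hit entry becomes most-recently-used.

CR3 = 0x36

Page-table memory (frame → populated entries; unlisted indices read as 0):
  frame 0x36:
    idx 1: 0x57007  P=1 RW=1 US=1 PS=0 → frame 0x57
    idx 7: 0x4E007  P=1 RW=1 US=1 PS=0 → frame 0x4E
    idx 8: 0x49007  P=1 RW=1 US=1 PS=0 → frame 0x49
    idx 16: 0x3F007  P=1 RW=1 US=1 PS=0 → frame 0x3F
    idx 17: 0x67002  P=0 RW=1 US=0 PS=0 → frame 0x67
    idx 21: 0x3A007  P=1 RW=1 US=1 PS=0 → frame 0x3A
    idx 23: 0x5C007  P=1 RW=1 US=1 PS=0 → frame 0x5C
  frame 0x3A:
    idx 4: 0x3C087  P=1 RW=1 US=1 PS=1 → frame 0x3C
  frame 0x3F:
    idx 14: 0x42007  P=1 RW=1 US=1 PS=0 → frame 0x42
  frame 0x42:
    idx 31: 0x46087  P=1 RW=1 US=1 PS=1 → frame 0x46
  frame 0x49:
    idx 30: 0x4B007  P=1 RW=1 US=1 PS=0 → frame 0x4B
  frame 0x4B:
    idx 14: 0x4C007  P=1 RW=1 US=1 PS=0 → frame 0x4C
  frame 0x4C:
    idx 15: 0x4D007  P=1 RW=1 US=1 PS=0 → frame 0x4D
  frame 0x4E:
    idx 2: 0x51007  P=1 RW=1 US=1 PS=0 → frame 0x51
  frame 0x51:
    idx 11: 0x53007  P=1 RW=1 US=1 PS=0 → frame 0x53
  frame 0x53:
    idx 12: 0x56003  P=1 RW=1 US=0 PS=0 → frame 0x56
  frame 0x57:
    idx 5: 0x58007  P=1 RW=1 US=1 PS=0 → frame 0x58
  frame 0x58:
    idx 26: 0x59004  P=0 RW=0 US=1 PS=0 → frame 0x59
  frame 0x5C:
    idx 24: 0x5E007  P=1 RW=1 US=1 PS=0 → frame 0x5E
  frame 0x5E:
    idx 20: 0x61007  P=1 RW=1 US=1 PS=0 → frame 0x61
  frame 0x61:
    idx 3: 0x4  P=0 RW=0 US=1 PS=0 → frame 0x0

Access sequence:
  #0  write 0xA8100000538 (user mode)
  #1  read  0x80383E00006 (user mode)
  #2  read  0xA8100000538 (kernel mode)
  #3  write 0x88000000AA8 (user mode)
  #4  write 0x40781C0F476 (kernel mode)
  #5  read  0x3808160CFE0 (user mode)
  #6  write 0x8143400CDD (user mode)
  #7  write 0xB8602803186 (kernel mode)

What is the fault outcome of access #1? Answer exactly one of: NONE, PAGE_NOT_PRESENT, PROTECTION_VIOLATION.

Per-access translation:
#0 VA=0xA8100000538 (w,user):
  L0 @0x36[21] → 0x3A007  P=1,RW=1,US=1,PS=0
  L1 @0x3A[4] → 0x3C087  P=1,RW=1,US=1,PS=1
  → PA=0x3C538 (huge @L1)  (2 entries read)
#1 VA=0x80383E00006 (r,user):
  L0 @0x36[16] → 0x3F007  P=1,RW=1,US=1,PS=0
  L1 @0x3F[14] → 0x42007  P=1,RW=1,US=1,PS=0
  L2 @0x42[31] → 0x46087  P=1,RW=1,US=1,PS=1
  → PA=0x46006 (huge @L2)  (3 entries read)
#2 VA=0xA8100000538 (r,kernel):
  TLB hit vpn=0xA8100000 → PA=0x3C538
#3 VA=0x88000000AA8 (w,user):
  L0 @0x36[17] → 0x67002  P=0,RW=1,US=0,PS=0
  ✗ PAGE_NOT_PRESENT  [1 reads]
#4 VA=0x40781C0F476 (w,kernel):
  L0 @0x36[8] → 0x49007  P=1,RW=1,US=1,PS=0
  L1 @0x49[30] → 0x4B007  P=1,RW=1,US=1,PS=0
  L2 @0x4B[14] → 0x4C007  P=1,RW=1,US=1,PS=0
  L3 @0x4C[15] → 0x4D007  P=1,RW=1,US=1,PS=0
  → PA=0x4D476  (4 entries read)
#5 VA=0x3808160CFE0 (r,user):
  L0 @0x36[7] → 0x4E007  P=1,RW=1,US=1,PS=0
  L1 @0x4E[2] → 0x51007  P=1,RW=1,US=1,PS=0
  L2 @0x51[11] → 0x53007  P=1,RW=1,US=1,PS=0
  L3 @0x53[12] → 0x56003  P=1,RW=1,US=0,PS=0
  ✗ PROTECTION_VIOLATION  [4 reads]
#6 VA=0x8143400CDD (w,user):
  L0 @0x36[1] → 0x57007  P=1,RW=1,US=1,PS=0
  L1 @0x57[5] → 0x58007  P=1,RW=1,US=1,PS=0
  L2 @0x58[26] → 0x59004  P=0,RW=0,US=1,PS=0
  ✗ PAGE_NOT_PRESENT  [3 reads]
#7 VA=0xB8602803186 (w,kernel):
  L0 @0x36[23] → 0x5C007  P=1,RW=1,US=1,PS=0
  L1 @0x5C[24] → 0x5E007  P=1,RW=1,US=1,PS=0
  L2 @0x5E[20] → 0x61007  P=1,RW=1,US=1,PS=0
  L3 @0x61[3] → 0x4  P=0,RW=0,US=1,PS=0
  ✗ PAGE_NOT_PRESENT  [4 reads]

Access #1 fault: NONE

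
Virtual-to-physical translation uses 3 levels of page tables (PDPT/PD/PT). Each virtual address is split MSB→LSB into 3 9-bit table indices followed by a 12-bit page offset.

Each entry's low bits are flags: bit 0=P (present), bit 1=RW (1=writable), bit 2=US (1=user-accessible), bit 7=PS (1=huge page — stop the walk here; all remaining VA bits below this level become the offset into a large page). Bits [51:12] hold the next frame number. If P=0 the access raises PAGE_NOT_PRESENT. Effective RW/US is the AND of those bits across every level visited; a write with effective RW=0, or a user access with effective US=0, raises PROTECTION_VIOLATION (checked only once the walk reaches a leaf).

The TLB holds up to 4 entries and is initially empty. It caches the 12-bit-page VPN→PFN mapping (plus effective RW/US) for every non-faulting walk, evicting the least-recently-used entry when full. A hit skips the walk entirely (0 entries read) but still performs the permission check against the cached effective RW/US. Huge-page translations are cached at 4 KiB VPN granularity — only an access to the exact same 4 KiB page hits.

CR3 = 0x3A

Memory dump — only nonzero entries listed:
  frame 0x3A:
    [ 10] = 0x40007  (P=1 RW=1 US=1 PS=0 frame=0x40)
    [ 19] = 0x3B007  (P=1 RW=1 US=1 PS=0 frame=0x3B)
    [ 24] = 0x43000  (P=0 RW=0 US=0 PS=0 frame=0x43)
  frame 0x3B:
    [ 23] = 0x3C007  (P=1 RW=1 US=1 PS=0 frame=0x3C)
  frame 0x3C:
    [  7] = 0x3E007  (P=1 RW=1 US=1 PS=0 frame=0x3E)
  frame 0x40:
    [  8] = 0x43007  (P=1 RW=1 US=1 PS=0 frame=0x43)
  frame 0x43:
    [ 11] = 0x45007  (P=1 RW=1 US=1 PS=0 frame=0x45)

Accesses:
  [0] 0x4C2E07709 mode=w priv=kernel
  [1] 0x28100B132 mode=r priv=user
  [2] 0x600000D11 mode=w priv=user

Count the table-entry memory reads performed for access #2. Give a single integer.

Per-access translation:
#0 VA=0x4C2E07709 (w,kernel):
  L0 @0x3A[19] → 0x3B007  P=1,RW=1,US=1,PS=0
  L1 @0x3B[23] → 0x3C007  P=1,RW=1,US=1,PS=0
  L2 @0x3C[7] → 0x3E007  P=1,RW=1,US=1,PS=0
  ⇒ phys 0x3E709  [3 reads]
#1 VA=0x28100B132 (r,user):
  L0 @0x3A[10] → 0x40007  P=1,RW=1,US=1,PS=0
  L1 @0x40[8] → 0x43007  P=1,RW=1,US=1,PS=0
  L2 @0x43[11] → 0x45007  P=1,RW=1,US=1,PS=0
  ⇒ phys 0x45132  [3 reads]
#2 VA=0x600000D11 (w,user):
  L0 @0x3A[24] → 0x43000  P=0,RW=0,US=0,PS=0
  → PAGE_NOT_PRESENT  (1 entries read)

Entries read for #2: 1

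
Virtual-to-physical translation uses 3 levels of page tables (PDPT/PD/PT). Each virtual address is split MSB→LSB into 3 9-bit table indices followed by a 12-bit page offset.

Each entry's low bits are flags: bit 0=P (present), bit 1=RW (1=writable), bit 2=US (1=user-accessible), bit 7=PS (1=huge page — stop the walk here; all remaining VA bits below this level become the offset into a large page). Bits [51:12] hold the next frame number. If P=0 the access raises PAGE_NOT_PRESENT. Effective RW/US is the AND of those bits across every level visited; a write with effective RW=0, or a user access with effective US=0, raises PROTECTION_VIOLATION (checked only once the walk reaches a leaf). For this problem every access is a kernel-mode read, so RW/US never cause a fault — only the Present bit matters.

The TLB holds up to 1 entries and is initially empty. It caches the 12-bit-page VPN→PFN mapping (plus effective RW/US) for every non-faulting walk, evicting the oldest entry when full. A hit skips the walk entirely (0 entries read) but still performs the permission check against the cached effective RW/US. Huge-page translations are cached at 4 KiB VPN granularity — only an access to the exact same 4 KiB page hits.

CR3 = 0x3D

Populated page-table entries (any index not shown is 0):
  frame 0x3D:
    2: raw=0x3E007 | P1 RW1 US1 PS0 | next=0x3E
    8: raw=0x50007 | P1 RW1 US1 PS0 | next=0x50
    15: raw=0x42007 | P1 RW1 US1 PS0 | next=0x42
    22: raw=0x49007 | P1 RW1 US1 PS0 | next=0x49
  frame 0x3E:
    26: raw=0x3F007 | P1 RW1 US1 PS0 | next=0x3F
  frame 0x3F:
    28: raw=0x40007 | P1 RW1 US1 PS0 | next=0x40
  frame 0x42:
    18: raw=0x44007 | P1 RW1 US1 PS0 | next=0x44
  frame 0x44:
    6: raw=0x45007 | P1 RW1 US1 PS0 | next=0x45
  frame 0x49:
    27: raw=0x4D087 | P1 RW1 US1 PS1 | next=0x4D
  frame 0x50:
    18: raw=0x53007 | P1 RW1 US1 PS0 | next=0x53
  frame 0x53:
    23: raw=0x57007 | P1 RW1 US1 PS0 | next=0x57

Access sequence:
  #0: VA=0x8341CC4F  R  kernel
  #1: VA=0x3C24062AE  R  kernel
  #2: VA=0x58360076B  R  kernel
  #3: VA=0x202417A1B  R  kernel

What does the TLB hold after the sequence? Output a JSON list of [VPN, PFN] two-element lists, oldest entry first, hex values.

Per-access translation:
#0 VA=0x8341CC4F (r,kernel):
  L0 @0x3D[2] → 0x3E007  P=1,RW=1,US=1,PS=0
  L1 @0x3E[26] → 0x3F007  P=1,RW=1,US=1,PS=0
  L2 @0x3F[28] → 0x40007  P=1,RW=1,US=1,PS=0
  ✓ 0x40C4F  — 3 lookups
#1 VA=0x3C24062AE (r,kernel):
  L0 @0x3D[15] → 0x42007  P=1,RW=1,US=1,PS=0
  L1 @0x42[18] → 0x44007  P=1,RW=1,US=1,PS=0
  L2 @0x44[6] → 0x45007  P=1,RW=1,US=1,PS=0
  ✓ 0x452AE  — 3 lookups
#2 VA=0x58360076B (r,kernel):
  L0 @0x3D[22] → 0x49007  P=1,RW=1,US=1,PS=0
  L1 @0x49[27] → 0x4D087  P=1,RW=1,US=1,PS=1
  ✓ 0x4D76B (huge @L1)  — 2 lookups
#3 VA=0x202417A1B (r,kernel):
  L0 @0x3D[8] → 0x50007  P=1,RW=1,US=1,PS=0
  L1 @0x50[18] → 0x53007  P=1,RW=1,US=1,PS=0
  L2 @0x53[23] → 0x57007  P=1,RW=1,US=1,PS=0
  ✓ 0x57A1B  — 3 lookups

TLB: [["0x202417", "0x57"]]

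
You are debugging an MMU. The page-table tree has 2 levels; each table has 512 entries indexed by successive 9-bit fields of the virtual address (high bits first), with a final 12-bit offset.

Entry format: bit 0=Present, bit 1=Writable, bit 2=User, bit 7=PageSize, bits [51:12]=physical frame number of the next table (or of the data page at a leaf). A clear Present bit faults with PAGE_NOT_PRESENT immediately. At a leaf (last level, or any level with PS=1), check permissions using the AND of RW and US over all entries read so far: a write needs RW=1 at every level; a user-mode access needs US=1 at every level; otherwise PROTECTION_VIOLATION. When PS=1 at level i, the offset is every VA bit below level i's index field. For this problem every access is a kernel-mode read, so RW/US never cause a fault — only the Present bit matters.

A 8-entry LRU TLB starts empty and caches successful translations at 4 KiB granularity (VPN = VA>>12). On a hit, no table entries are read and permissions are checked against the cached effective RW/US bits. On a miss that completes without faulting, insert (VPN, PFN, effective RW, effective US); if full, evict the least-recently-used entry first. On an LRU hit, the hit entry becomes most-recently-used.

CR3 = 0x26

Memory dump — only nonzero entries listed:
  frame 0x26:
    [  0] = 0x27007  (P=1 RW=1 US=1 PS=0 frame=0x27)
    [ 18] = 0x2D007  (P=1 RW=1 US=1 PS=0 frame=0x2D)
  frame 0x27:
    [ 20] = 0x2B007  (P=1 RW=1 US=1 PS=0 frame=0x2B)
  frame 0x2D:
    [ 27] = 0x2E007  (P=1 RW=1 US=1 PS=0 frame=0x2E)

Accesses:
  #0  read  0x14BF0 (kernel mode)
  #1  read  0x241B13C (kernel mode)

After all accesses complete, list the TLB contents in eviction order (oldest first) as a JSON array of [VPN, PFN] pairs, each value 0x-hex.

Trace:
#0 VA=0x14BF0 (r,kernel):
  L0: frame=0x26 idx=0 entry=0x27007 [P=1 RW=1 US=1 PS=0]
  L1: frame=0x27 idx=20 entry=0x2B007 [P=1 RW=1 US=1 PS=0]
  ✓ 0x2BBF0  — 2 lookups
#1 VA=0x241B13C (r,kernel):
  L0: frame=0x26 idx=18 entry=0x2D007 [P=1 RW=1 US=1 PS=0]
  L1: frame=0x2D idx=27 entry=0x2E007 [P=1 RW=1 US=1 PS=0]
  ✓ 0x2E13C  — 2 lookups

TLB: [["0x14", "0x2B"], ["0x241B", "0x2E"]]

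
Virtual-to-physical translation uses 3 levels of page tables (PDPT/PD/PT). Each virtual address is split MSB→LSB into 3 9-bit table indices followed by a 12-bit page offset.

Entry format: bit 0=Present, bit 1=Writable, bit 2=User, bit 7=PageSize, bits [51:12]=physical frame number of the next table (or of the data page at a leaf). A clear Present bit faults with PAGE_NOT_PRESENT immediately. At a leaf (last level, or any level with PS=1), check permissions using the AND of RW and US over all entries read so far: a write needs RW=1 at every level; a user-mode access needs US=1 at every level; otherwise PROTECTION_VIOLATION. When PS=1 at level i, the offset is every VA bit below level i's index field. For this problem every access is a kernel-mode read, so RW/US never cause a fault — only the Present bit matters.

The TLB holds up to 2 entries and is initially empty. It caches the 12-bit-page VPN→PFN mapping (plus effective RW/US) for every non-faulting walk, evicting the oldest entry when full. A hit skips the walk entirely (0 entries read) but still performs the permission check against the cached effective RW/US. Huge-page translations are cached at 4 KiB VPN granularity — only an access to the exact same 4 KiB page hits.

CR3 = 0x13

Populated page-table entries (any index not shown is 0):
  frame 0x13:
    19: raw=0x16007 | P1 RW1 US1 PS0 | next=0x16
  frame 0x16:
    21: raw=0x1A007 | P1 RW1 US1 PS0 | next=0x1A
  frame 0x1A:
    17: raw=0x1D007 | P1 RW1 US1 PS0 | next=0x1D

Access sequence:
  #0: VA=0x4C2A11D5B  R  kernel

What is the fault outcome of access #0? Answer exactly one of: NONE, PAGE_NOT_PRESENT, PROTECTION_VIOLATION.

Walk each access:
#0 VA=0x4C2A11D5B (r,kernel):
  lvl0: tbl 0x13, slot 19 ⇒ 0x16007 (P1/RW1/US1/PS0)
  lvl1: tbl 0x16, slot 21 ⇒ 0x1A007 (P1/RW1/US1/PS0)
  lvl2: tbl 0x1A, slot 17 ⇒ 0x1D007 (P1/RW1/US1/PS0)
  ✓ 0x1DD5B  — 3 lookups

Access #0 fault: NONE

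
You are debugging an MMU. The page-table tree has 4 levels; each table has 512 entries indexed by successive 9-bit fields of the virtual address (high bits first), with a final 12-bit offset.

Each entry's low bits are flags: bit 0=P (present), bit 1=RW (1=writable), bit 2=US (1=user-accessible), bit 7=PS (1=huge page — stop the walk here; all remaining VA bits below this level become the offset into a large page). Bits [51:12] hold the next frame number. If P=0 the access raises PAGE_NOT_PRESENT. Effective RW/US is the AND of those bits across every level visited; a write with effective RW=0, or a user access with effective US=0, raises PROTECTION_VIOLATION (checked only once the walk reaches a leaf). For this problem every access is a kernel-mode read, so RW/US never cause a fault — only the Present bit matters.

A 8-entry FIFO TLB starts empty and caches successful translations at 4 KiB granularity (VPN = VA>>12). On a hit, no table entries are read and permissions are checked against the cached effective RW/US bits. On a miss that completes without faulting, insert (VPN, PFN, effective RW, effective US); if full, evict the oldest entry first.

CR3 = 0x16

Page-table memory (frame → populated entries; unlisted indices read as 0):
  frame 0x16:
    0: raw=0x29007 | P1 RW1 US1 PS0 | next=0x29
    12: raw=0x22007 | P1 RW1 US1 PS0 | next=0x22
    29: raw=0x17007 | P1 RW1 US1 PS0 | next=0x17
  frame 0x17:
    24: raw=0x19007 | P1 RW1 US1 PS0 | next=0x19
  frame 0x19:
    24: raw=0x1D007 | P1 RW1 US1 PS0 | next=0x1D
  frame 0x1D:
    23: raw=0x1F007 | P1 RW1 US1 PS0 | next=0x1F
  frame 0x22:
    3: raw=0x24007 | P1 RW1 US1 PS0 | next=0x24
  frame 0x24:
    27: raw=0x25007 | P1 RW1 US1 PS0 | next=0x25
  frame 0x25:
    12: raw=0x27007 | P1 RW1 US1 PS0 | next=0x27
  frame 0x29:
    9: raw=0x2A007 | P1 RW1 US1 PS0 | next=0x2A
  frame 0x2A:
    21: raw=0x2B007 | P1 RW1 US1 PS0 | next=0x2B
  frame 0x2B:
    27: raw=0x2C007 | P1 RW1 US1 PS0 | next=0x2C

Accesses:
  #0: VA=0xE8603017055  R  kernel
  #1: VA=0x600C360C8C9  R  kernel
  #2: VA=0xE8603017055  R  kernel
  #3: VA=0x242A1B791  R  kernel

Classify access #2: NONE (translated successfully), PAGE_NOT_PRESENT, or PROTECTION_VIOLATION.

Walk each access:
#0 VA=0xE8603017055 (r,kernel):
  lvl0: tbl 0x16, slot 29 ⇒ 0x17007 (P1/RW1/US1/PS0)
  lvl1: tbl 0x17, slot 24 ⇒ 0x19007 (P1/RW1/US1/PS0)
  lvl2: tbl 0x19, slot 24 ⇒ 0x1D007 (P1/RW1/US1/PS0)
  lvl3: tbl 0x1D, slot 23 ⇒ 0x1F007 (P1/RW1/US1/PS0)
  → PA=0x1F055  (4 entries read)
#1 VA=0x600C360C8C9 (r,kernel):
  lvl0: tbl 0x16, slot 12 ⇒ 0x22007 (P1/RW1/US1/PS0)
  lvl1: tbl 0x22, slot 3 ⇒ 0x24007 (P1/RW1/US1/PS0)
  lvl2: tbl 0x24, slot 27 ⇒ 0x25007 (P1/RW1/US1/PS0)
  lvl3: tbl 0x25, slot 12 ⇒ 0x27007 (P1/RW1/US1/PS0)
  → PA=0x278C9  (4 entries read)
#2 VA=0xE8603017055 (r,kernel):
  TLB hit vpn=0xE8603017 → PA=0x1F055
#3 VA=0x242A1B791 (r,kernel):
  lvl0: tbl 0x16, slot 0 ⇒ 0x29007 (P1/RW1/US1/PS0)
  lvl1: tbl 0x29, slot 9 ⇒ 0x2A007 (P1/RW1/US1/PS0)
  lvl2: tbl 0x2A, slot 21 ⇒ 0x2B007 (P1/RW1/US1/PS0)
  lvl3: tbl 0x2B, slot 27 ⇒ 0x2C007 (P1/RW1/US1/PS0)
  → PA=0x2C791  (4 entries read)

Access #2 fault: NONE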